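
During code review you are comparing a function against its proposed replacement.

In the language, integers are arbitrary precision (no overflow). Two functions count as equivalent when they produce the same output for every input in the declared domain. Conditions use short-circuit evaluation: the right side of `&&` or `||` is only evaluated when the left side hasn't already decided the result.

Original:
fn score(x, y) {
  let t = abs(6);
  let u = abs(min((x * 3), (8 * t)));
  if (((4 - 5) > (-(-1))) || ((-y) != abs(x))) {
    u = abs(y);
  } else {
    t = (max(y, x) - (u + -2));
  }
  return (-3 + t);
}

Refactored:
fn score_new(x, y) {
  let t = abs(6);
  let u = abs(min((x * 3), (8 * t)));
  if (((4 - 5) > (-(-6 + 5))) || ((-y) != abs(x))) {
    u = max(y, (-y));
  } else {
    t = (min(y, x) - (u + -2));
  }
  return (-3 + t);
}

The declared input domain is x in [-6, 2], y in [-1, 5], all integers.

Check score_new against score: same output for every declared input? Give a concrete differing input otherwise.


Evaluate both at x=1, y=-1.
score: t := 6 | u := 3 | (((4 - 5) > (-(-1))) || ((-y) != abs(x))): false | t := 0 | result -3
score_new: t := 6 | u := 3 | (((4 - 5) > (-(-6 + 5))) || ((-y) != abs(x))): false | t := -2 | result -5
-3 and -5 differ, so these are not the same function on this domain.
verdict: not equivalent; witness: x=1, y=-1


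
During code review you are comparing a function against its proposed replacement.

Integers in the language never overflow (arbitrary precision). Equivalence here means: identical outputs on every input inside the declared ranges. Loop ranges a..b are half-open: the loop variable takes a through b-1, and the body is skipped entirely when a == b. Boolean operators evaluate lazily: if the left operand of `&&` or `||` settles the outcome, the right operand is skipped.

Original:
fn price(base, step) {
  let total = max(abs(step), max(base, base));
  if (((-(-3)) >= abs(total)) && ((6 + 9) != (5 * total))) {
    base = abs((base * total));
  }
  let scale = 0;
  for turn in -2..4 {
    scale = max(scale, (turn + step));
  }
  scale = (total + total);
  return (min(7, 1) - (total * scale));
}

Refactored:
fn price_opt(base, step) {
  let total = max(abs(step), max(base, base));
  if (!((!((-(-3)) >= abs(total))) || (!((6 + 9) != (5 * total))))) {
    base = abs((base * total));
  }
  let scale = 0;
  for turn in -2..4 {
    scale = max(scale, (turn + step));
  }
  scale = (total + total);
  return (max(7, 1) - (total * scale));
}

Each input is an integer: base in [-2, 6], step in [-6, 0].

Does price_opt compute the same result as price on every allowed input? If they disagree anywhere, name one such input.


Run the pair on base=-2, step=-6.
price: total=6, then (((-(-3)) >= abs(total)) && ((6 + 9) != (5 * total))) is false, then scale=0, then (turn=-2), then scale=0, then (turn=-1), then scale=0, then (turn=0), then scale=0, then (turn=1), then scale=0, then (turn=2), then scale=0, then (turn=3), then scale=0, then scale=12, then returns -71
price_opt: total=6, then (!((!((-(-3)) >= abs(total))) || (!((6 + 9) != (5 * total))))) is false, then scale=0, then (turn=-2), then scale=0, then (turn=-1), then scale=0, then (turn=0), then scale=0, then (turn=1), then scale=0, then (turn=2), then scale=0, then (turn=3), then scale=0, then scale=12, then returns -65
-71 and -65 differ, so these are not the same function on this domain.
verdict: not equivalent; witness: base=-2, step=-6


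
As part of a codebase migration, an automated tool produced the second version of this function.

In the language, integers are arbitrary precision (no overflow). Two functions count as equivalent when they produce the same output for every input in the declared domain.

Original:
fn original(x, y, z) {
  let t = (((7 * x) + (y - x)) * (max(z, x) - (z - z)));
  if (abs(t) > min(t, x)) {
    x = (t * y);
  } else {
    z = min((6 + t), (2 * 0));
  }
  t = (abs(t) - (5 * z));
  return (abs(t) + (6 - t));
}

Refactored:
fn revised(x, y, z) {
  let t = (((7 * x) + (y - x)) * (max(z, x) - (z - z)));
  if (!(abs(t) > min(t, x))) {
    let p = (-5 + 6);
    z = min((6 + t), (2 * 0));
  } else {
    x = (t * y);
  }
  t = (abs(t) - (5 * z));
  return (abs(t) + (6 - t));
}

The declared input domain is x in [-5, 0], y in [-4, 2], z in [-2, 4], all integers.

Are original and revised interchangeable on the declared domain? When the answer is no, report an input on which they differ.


This is a faithful refactor — boolean connective usage differs, and constant usage differs, and arithmetic usage differs, and statement counts differ, and local variable names differ, but the computed results match everywhere.
As a probe, take x=-4, y=0, z=3: original runs t becomes -72; next (abs(t) > min(t, x)) evaluates to true; next x becomes 0; next t becomes 57; next final value 6; revised runs t becomes -72; next (!(abs(t) > min(t, x))) evaluates to false; next x becomes 0; next t becomes 57; next final value 6; both end at 6.
Across all 294 domain points the two functions coincide.
verdict: equivalent


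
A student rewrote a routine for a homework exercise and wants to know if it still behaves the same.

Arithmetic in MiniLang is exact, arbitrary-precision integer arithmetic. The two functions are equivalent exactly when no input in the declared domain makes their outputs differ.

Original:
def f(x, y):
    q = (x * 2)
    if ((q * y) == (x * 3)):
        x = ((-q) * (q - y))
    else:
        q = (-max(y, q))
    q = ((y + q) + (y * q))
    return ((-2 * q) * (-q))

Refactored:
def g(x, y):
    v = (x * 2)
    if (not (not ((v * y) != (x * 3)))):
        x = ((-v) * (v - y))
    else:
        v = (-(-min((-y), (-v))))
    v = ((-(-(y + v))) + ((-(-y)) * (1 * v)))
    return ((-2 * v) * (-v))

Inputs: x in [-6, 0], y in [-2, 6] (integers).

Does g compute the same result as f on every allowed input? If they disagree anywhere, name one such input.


These are not equivalent — on x=-6, y=-2 the outputs split (32 vs 200).
f: q becomes -12; next ((q * y) == (x * 3)) evaluates to false; next q becomes 2; next q becomes -4; next final value 32
g: v becomes -12; next (not (not ((v * y) != (x * 3)))) evaluates to true; next x becomes -120; next v becomes 10; next final value 200
verdict: not equivalent; witness: x=-6, y=-2


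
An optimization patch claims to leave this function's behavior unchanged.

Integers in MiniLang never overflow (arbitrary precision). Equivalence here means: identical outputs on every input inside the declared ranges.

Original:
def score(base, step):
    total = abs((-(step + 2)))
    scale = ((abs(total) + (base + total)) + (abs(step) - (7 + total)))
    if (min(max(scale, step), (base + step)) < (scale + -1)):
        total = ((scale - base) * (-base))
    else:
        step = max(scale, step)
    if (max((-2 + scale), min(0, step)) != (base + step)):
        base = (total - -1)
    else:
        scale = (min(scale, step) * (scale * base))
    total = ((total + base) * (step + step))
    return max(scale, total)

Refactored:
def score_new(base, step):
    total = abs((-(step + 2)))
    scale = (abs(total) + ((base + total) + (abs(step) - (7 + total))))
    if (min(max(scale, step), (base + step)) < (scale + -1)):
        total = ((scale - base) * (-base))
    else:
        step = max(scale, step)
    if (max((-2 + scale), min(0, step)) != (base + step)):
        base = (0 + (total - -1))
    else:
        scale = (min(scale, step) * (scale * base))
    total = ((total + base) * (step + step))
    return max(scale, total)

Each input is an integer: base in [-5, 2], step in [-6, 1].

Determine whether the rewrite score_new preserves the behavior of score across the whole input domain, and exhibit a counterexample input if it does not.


Comparing the listings, the differences include: arithmetic usage differs, and constant usage differs.
One worked example (base=2, step=1) — score: total becomes 3; next scale becomes -1; next (min(max(scale, step), (base + step)) < (scale + -1)) evaluates to false; next step becomes 1; next (max((-2 + scale), min(0, step)) != (base + step)) evaluates to true; next base becomes 4; next total becomes 14; next final value 14; score_new: total becomes 3; next scale becomes -1; next (min(max(scale, step), (base + step)) < (scale + -1)) evaluates to false; next step becomes 1; next (max((-2 + scale), min(0, step)) != (base + step)) evaluates to true; next base becomes 4; next total becomes 14; next final value 14; agreement on 14.
Every one of the 64 inputs gives matching results.
verdict: equivalent


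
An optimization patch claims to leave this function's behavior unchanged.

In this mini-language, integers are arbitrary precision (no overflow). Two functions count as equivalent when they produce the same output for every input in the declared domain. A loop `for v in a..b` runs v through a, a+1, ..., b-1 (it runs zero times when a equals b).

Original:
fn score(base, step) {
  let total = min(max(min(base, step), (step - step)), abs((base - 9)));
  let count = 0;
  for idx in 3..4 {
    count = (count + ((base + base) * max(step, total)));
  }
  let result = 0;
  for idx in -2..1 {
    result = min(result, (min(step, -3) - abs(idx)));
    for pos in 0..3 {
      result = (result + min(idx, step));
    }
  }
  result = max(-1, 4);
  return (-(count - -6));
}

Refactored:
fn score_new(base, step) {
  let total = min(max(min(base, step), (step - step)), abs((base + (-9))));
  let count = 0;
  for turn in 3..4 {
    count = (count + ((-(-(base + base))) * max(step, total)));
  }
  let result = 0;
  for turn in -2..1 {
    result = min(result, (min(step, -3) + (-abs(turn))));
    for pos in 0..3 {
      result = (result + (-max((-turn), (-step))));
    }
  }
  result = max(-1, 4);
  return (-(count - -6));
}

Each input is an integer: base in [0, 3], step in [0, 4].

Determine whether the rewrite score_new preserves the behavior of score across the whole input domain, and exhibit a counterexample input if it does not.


Comparing the listings, the differences include: arithmetic usage differs, min/max/abs usage differs, local variable names differ.
One worked example (base=1, step=4) — score: total becomes 1; next count becomes 0; next at idx=3:; next count becomes 8; next result becomes 0; next at idx=-2:; next result becomes -5; next at pos=0:; next result becomes -7; next at pos=1:; next result becomes -9; next at pos=2:; next result becomes -11; next at idx=-1:; next result becomes -11; next at pos=0:; next result becomes -12; next at pos=1:; next result becomes -13; next at pos=2:; next result becomes -14; next at idx=0:; next result becomes -14; next at pos=0:; next result becomes -14; next at pos=1:; next result becomes -14; next at pos=2:; next result becomes -14; next result becomes 4; next final value -14; score_new: total becomes 1; next count becomes 0; next at turn=3:; next count becomes 8; next result becomes 0; next at turn=-2:; next result becomes -5; next at pos=0:; next result becomes -7; next at pos=1:; next result becomes -9; next at pos=2:; next result becomes -11; next at turn=-1:; next result becomes -11; next at pos=0:; next result becomes -12; next at pos=1:; next result becomes -13; next at pos=2:; next result becomes -14; next at turn=0:; next result becomes -14; next at pos=0:; next result becomes -14; next at pos=1:; next result becomes -14; next at pos=2:; next result becomes -14; next result becomes 4; next final value -14; agreement on -14.
Every one of the 20 inputs gives matching results.
verdict: equivalent


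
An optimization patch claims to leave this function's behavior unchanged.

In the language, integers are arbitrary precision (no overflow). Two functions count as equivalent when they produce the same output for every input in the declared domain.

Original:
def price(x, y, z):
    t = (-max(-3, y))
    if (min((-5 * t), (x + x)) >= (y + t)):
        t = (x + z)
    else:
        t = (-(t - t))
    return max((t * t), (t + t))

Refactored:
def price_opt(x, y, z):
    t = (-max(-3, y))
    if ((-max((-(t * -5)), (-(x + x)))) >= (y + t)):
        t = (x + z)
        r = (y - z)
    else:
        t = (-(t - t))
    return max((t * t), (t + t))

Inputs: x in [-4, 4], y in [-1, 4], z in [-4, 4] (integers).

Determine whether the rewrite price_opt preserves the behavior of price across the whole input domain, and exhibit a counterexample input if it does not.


Although local variable names differ, arithmetic usage differs, min/max/abs usage differs, statement counts differ, 486/486 inputs agree.
verdict: equivalent


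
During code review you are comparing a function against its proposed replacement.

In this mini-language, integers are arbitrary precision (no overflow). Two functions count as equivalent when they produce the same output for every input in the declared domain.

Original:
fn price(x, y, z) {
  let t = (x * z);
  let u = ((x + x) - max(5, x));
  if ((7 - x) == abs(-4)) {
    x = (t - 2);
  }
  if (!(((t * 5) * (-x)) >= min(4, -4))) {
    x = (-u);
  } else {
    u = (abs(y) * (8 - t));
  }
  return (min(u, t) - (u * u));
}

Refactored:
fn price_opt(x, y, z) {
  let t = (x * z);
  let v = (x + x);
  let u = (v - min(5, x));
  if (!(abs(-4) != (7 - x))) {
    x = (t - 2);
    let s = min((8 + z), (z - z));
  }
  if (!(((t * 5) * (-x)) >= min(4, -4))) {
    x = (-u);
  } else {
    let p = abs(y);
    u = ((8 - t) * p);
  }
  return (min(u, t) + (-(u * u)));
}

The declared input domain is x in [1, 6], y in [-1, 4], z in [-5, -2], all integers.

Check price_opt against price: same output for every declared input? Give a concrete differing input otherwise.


The rewrite breaks on x=3, y=-1, z=-5, where the results are -16 and -24.
price: t := -15 | u := 1 | ((7 - x) == abs(-4)): true | x := -17 | (!(((t * 5) * (-x)) >= min(4, -4))): true | x := -1 | result -16
price_opt: t := -15 | v := 6 | u := 3 | (!(abs(-4) != (7 - x))): true | x := -17 | s := 0 | (!(((t * 5) * (-x)) >= min(4, -4))): true | x := -3 | result -24
verdict: not equivalent; witness: x=3, y=-1, z=-5


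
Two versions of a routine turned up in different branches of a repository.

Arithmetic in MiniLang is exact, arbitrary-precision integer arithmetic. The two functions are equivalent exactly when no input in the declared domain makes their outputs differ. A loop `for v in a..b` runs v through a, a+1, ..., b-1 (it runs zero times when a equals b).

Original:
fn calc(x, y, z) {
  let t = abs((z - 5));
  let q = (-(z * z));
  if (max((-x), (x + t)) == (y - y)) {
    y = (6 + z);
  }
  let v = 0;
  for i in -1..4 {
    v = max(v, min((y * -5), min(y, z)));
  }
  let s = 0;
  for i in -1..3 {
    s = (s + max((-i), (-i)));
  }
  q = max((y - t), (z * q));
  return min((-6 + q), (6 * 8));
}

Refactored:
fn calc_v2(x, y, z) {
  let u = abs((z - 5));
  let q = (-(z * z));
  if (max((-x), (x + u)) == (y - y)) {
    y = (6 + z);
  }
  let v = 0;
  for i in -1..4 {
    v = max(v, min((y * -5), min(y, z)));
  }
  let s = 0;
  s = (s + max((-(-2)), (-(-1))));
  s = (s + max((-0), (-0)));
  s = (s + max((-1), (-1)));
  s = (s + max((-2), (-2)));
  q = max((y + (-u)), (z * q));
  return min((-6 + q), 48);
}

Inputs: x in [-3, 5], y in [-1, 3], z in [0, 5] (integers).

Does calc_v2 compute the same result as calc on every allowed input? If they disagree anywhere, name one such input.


The suspicious-looking change has no observable effect anywhere in the declared ranges; all 270 inputs agree.
verdict: equivalent


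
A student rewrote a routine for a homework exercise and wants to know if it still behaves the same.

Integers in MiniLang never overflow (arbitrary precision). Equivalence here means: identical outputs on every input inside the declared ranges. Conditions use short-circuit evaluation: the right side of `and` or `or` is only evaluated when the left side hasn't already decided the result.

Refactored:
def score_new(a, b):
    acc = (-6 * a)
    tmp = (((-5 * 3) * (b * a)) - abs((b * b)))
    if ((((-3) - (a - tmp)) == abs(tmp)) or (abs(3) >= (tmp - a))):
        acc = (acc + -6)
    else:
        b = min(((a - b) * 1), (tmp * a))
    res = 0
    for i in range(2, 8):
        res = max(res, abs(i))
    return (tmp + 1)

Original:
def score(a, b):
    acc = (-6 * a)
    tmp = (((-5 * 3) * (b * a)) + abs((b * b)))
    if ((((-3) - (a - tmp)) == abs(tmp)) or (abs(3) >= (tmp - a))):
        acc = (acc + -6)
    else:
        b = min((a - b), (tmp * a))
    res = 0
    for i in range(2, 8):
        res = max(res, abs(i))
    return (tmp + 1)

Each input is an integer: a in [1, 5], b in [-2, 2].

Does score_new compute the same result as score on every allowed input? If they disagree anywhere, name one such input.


On input a=1, b=-2, score returns 35 while score_new returns 27.
verdict: not equivalent; witness: a=1, b=-2


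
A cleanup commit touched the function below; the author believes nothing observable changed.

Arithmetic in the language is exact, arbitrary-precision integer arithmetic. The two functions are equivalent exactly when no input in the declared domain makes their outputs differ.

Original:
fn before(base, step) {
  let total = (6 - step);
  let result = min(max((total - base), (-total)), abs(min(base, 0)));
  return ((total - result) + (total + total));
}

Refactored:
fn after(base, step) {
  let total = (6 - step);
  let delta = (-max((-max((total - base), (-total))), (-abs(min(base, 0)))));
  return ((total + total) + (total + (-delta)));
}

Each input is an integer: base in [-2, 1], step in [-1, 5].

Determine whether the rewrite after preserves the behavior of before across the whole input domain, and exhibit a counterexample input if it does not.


Side by side, the visible changes include: local variable names differ, and arithmetic usage differs, and min/max/abs usage differs.
Tracing base=-1, step=4: before: total = 2; result = 1; return 5 | after: total = 2; delta = 1; return 5 — matching result 5.
Every one of the 28 inputs gives matching results.
verdict: equivalent


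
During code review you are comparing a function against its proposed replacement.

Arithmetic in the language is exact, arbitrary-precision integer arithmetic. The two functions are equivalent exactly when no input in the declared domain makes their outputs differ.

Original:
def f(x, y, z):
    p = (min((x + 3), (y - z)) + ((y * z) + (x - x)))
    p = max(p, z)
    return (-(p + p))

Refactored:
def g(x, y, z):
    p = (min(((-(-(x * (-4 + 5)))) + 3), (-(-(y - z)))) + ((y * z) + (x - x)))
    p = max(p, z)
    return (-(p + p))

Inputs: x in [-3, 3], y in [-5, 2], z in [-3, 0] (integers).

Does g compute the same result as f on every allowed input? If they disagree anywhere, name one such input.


Reading the diff, among the changes: constant usage differs, plus arithmetic usage differs.
One worked example (x=-2, y=-5, z=-1) — f: p=1, then p=1, then returns -2; g: p=1, then p=1, then returns -2; agreement on -2.
Sweeping the whole domain (224 inputs) finds no disagreement.
verdict: equivalent


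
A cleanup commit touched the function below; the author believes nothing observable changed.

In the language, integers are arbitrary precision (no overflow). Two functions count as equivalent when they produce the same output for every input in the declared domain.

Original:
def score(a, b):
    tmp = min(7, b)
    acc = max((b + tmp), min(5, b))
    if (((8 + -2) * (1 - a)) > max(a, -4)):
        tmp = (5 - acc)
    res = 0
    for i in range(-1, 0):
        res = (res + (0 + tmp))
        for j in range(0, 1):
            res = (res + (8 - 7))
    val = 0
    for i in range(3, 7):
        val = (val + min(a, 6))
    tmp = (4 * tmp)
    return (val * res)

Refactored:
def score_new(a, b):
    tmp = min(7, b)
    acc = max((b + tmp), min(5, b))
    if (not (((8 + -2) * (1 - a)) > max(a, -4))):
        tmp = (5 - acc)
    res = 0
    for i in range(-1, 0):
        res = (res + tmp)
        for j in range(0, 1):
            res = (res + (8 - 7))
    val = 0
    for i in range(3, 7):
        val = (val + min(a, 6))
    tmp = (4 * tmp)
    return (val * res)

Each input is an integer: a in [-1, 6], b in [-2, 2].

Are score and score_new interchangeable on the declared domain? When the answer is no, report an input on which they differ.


Evaluate both at a=-1, b=-2.
score: tmp becomes -2; next acc becomes -2; next (((8 + -2) * (1 - a)) > max(a, -4)) evaluates to true; next tmp becomes 7; next res becomes 0; next at i=-1:; next res becomes 7; next at j=0:; next res becomes 8; next val becomes 0; next at i=3:; next val becomes -1; next at i=4:; next val becomes -2; next at i=5:; next val becomes -3; next at i=6:; next val becomes -4; next tmp becomes 28; next final value -32
score_new: tmp becomes -2; next acc becomes -2; next (not (((8 + -2) * (1 - a)) > max(a, -4))) evaluates to false; next res becomes 0; next at i=-1:; next res becomes -2; next at j=0:; next res becomes -1; next val becomes 0; next at i=3:; next val becomes -1; next at i=4:; next val becomes -2; next at i=5:; next val becomes -3; next at i=6:; next val becomes -4; next tmp becomes -8; next final value 4
-32 != 4, so the rewrite changes behavior.
verdict: not equivalent; witness: a=-1, b=-2


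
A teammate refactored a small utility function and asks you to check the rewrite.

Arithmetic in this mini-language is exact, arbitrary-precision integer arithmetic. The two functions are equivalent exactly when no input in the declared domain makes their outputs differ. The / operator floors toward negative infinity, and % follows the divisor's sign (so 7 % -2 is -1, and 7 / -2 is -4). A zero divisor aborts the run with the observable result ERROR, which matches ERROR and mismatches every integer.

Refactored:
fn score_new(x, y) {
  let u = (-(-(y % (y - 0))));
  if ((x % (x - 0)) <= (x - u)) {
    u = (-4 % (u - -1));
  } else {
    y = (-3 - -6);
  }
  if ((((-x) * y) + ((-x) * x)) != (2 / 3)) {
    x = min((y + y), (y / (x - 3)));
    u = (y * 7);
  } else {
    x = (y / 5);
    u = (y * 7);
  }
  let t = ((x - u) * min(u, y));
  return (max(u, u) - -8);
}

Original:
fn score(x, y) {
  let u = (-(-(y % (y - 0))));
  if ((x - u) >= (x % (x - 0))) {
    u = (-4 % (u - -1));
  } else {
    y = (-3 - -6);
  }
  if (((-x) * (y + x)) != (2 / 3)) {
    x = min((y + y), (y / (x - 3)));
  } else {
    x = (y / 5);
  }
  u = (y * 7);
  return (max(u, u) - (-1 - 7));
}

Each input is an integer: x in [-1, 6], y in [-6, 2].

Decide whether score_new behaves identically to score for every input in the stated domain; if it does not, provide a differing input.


Behavior is preserved: although statement counts differ; and comparison usage differs; and constant usage differs; and min/max/abs usage differs; and local variable names differ; and arithmetic usage differs, the outputs never diverge.
As a probe, take x=0, y=1: score runs u = 0; division by zero -> ERROR; score_new runs u = 0; division by zero -> ERROR; both end at ERROR.
Across all 72 domain points the two functions coincide.
verdict: equivalent


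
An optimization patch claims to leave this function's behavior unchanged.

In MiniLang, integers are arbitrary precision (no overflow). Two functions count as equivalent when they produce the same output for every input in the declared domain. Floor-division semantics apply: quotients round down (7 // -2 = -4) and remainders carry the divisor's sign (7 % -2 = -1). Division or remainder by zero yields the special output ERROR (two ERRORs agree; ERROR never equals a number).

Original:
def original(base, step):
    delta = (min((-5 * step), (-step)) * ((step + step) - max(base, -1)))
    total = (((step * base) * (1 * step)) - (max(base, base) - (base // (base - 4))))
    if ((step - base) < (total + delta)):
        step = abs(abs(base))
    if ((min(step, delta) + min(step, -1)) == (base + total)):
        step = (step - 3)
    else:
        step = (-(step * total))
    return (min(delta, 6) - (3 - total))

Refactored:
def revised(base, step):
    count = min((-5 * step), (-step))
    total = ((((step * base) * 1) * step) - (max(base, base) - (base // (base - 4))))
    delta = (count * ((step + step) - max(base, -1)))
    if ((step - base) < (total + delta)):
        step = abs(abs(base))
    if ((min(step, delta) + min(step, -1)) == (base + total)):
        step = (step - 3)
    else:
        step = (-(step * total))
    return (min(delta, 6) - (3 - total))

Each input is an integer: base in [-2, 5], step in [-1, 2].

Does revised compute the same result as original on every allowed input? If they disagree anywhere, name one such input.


This is a faithful refactor — statement counts differ, local variable names differ, but the computed results match everywhere.
One worked example (base=1, step=0) — original: delta = 0; total = -2; ((step - base) < (total + delta)) -> false; ((min(step, delta) + min(step, -1)) == (base + total)) -> true; step = -3; return -5; revised: count = 0; total = -2; delta = 0; ((step - base) < (total + delta)) -> false; ((min(step, delta) + min(step, -1)) == (base + total)) -> true; step = -3; return -5; agreement on -5.
Sweeping the whole domain (32 inputs) finds no disagreement.
verdict: equivalent


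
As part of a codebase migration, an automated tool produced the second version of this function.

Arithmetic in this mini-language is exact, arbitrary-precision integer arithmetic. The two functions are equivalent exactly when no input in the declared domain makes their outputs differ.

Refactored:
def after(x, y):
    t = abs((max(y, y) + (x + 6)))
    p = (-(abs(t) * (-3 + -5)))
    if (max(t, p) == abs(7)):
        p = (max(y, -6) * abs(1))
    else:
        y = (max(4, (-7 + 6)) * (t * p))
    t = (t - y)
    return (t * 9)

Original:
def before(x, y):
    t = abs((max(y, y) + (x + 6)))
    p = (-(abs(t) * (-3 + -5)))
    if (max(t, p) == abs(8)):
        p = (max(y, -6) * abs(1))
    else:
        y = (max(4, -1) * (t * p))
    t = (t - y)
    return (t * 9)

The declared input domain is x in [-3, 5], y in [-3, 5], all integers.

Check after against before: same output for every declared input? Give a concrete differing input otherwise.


Evaluate both at x=-3, y=-2.
before: t := 1 | p := 8 | (max(t, p) == abs(8)): true | p := -2 | t := 3 | result 27
after: t := 1 | p := 8 | (max(t, p) == abs(7)): false | y := 32 | t := -31 | result -279
27 against -279: the behavior changed.
verdict: not equivalent; witness: x=-3, y=-2


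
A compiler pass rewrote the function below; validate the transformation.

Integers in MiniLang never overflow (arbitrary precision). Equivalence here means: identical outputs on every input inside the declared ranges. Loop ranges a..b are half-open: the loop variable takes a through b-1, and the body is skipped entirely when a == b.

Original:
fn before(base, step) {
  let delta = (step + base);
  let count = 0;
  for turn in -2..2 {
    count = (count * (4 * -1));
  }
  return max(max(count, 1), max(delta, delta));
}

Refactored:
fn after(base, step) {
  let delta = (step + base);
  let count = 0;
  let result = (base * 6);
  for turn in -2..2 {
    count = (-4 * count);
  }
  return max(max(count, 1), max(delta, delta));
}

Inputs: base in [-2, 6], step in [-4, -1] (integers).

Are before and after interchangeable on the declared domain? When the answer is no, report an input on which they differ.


Reading the diff, among the changes: statement counts differ; local variable names differ; constant usage differs.
One worked example (base=3, step=-1) — before: delta becomes 2; next count becomes 0; next at turn=-2:; next count becomes 0; next at turn=-1:; next count becomes 0; next at turn=0:; next count becomes 0; next at turn=1:; next count becomes 0; next final value 2; after: delta becomes 2; next count becomes 0; next result becomes 18; next at turn=-2:; next count becomes 0; next at turn=-1:; next count becomes 0; next at turn=0:; next count becomes 0; next at turn=1:; next count becomes 0; next final value 2; agreement on 2.
Checked all 36 inputs in the declared domain: the outputs agree on every one.
verdict: equivalent


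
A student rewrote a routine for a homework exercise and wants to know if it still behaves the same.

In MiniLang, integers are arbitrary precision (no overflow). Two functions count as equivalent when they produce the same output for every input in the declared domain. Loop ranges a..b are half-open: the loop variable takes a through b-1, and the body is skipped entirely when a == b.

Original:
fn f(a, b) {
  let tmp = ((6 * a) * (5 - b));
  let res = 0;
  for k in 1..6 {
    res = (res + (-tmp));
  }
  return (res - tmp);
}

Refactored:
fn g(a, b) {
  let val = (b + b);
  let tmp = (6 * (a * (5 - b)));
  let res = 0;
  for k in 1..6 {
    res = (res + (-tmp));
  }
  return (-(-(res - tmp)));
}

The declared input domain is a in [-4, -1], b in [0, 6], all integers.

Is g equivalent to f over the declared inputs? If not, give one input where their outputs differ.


The diff adds an assignment to `val` whose value nothing reads, which nothing downstream consumes.
As a probe, take a=-2, b=3: f runs tmp := -24 | res := 0 | iter k=1: | res := 24 | iter k=2: | res := 48 | iter k=3: | res := 72 | iter k=4: | res := 96 | iter k=5: | res := 120 | result 144; g runs val := 6 | tmp := -24 | res := 0 | iter k=1: | res := 24 | iter k=2: | res := 48 | iter k=3: | res := 72 | iter k=4: | res := 96 | iter k=5: | res := 120 | result 144; both end at 144.
Sweeping the whole domain (28 inputs) finds no disagreement.
verdict: equivalent


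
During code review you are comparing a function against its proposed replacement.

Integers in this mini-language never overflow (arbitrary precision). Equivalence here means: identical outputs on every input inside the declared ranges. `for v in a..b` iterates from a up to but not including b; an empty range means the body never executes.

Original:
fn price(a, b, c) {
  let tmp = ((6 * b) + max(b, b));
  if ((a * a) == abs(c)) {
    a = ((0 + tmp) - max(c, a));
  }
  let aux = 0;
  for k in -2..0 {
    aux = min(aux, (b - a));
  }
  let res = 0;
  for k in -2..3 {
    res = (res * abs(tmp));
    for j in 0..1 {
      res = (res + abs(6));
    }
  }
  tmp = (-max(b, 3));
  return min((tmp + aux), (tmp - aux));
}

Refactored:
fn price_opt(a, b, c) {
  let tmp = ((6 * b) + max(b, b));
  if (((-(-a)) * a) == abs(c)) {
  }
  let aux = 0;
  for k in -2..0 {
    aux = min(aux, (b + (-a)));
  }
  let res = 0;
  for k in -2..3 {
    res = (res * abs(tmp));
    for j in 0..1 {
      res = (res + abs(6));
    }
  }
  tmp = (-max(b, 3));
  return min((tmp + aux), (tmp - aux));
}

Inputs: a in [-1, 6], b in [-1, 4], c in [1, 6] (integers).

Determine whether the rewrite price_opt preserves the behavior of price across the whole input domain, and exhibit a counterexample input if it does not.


Consider the input a=-1, b=1, c=1.
price: tmp becomes 7; next ((a * a) == abs(c)) evaluates to true; next a becomes 6; next aux becomes 0; next at k=-2:; next aux becomes -5; next at k=-1:; next aux becomes -5; next res becomes 0; next at k=-2:; next res becomes 0; next at j=0:; next res becomes 6; next at k=-1:; next res becomes 42; next at j=0:; next res becomes 48; next at k=0:; next res becomes 336; next at j=0:; next res becomes 342; next at k=1:; next res becomes 2394; next at j=0:; next res becomes 2400; next at k=2:; next res becomes 16800; next at j=0:; next res becomes 16806; next tmp becomes -3; next final value -8
price_opt: tmp becomes 7; next (((-(-a)) * a) == abs(c)) evaluates to true; next aux becomes 0; next at k=-2:; next aux becomes 0; next at k=-1:; next aux becomes 0; next res becomes 0; next at k=-2:; next res becomes 0; next at j=0:; next res becomes 6; next at k=-1:; next res becomes 42; next at j=0:; next res becomes 48; next at k=0:; next res becomes 336; next at j=0:; next res becomes 342; next at k=1:; next res becomes 2394; next at j=0:; next res becomes 2400; next at k=2:; next res becomes 16800; next at j=0:; next res becomes 16806; next tmp becomes -3; next final value -3
-8 != -3, so the rewrite changes behavior.
verdict: not equivalent; witness: a=-1, b=1, c=1


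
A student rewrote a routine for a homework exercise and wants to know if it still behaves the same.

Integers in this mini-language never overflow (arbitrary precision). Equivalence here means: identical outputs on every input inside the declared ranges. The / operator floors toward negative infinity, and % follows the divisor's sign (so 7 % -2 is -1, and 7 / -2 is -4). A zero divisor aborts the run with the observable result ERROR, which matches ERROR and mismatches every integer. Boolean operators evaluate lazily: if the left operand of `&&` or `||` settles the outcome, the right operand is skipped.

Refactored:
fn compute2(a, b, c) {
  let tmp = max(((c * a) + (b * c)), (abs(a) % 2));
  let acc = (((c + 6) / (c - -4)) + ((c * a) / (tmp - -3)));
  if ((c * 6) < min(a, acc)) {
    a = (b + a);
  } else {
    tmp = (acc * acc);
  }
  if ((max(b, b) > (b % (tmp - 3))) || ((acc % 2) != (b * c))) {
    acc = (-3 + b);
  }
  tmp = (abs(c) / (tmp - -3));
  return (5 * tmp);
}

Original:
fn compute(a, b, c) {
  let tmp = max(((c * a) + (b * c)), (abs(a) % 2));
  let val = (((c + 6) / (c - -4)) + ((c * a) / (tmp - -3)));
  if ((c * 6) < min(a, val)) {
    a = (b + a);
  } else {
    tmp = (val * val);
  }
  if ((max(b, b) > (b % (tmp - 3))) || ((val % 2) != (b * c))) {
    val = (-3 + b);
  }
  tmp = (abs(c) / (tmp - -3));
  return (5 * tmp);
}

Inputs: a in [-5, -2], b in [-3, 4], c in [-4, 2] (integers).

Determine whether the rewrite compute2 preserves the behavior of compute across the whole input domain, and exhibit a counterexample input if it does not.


Reading the diff, among the changes: local variable names differ.
One worked example (a=-5, b=0, c=0) — compute: tmp=1, then val=1, then ((c * 6) < min(a, val)) is false, then tmp=1, then ((max(b, b) > (b % (tmp - 3))) || ((val % 2) != (b * c))) is true, then val=-3, then tmp=0, then returns 0; compute2: tmp=1, then acc=1, then ((c * 6) < min(a, acc)) is false, then tmp=1, then ((max(b, b) > (b % (tmp - 3))) || ((acc % 2) != (b * c))) is true, then acc=-3, then tmp=0, then returns 0; agreement on 0.
Every one of the 224 inputs gives matching results.
verdict: equivalent


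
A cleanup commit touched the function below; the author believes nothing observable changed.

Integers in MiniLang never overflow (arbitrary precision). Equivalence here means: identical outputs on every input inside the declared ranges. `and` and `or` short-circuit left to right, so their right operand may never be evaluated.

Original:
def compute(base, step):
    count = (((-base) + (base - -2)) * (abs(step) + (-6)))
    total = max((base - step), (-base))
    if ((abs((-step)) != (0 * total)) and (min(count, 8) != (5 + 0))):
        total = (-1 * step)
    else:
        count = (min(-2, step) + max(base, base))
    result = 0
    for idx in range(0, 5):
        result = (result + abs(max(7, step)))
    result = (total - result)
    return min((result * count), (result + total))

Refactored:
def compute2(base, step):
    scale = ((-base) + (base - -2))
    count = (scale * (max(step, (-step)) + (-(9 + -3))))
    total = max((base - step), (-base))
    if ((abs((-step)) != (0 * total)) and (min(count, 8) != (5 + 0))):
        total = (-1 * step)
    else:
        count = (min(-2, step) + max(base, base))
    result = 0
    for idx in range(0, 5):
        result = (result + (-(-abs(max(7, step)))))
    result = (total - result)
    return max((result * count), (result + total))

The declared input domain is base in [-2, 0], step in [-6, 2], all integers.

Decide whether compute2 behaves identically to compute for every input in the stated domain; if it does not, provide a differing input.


There is a counterexample at base=-2, step=-6: -23 on one side, 0 on the other.
compute: count := 0 | total := 4 | ((abs((-step)) != (0 * total)) and (min(count, 8) != (5 + 0))): true | total := 6 | result := 0 | iter idx=0: | result := 7 | iter idx=1: | result := 14 | iter idx=2: | result := 21 | iter idx=3: | result := 28 | iter idx=4: | result := 35 | result := -29 | result -23
compute2: scale := 2 | count := 0 | total := 4 | ((abs((-step)) != (0 * total)) and (min(count, 8) != (5 + 0))): true | total := 6 | result := 0 | iter idx=0: | result := 7 | iter idx=1: | result := 14 | iter idx=2: | result := 21 | iter idx=3: | result := 28 | iter idx=4: | result := 35 | result := -29 | result 0
verdict: not equivalent; witness: base=-2, step=-6


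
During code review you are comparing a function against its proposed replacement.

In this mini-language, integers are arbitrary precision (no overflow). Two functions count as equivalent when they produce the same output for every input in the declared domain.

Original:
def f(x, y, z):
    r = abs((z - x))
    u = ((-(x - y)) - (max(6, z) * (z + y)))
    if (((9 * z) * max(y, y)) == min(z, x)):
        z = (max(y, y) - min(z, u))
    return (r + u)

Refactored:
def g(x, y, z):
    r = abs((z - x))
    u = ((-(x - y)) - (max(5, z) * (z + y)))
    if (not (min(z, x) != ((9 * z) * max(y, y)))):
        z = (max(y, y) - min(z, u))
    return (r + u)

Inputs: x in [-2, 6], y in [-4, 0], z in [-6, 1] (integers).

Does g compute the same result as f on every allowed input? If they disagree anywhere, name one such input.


Consider the input x=-2, y=-4, z=-6.
f: r=4, then u=58, then (((9 * z) * max(y, y)) == min(z, x)) is false, then returns 62
g: r=4, then u=48, then (not (min(z, x) != ((9 * z) * max(y, y)))) is false, then returns 52
62 against 52: the behavior changed.
verdict: not equivalent; witness: x=-2, y=-4, z=-6


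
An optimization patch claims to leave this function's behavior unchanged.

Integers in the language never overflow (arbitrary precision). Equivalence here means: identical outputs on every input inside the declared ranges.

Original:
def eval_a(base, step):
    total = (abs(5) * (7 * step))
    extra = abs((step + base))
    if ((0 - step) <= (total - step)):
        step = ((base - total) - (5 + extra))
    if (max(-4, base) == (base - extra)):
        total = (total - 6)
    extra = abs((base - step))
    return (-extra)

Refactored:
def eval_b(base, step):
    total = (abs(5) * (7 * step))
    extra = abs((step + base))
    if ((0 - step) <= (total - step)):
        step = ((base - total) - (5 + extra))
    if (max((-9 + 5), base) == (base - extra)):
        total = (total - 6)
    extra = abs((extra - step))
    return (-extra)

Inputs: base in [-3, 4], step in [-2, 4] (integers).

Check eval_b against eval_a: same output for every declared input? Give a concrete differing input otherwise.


Consider the input base=-3, step=-2.
eval_a: total = -70; extra = 5; ((0 - step) <= (total - step)) -> false; (max(-4, base) == (base - extra)) -> false; extra = 1; return -1
eval_b: total = -70; extra = 5; ((0 - step) <= (total - step)) -> false; (max((-9 + 5), base) == (base - extra)) -> false; extra = 7; return -7
-1 != -7, so the rewrite changes behavior.
verdict: not equivalent; witness: base=-3, step=-2


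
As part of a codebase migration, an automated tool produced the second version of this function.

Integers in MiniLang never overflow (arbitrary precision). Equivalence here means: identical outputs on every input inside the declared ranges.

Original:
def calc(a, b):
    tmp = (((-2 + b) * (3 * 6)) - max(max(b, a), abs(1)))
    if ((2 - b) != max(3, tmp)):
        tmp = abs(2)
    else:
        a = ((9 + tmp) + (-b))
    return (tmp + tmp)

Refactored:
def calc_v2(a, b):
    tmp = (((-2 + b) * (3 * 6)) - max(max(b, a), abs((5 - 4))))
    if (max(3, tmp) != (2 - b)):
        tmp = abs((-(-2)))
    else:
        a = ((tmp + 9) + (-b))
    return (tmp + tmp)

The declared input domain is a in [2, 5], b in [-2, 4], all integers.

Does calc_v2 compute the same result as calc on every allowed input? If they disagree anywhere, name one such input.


Changes here: constant usage differs, plus arithmetic usage differs; the full 28-point sweep finds no disagreement.
verdict: equivalent


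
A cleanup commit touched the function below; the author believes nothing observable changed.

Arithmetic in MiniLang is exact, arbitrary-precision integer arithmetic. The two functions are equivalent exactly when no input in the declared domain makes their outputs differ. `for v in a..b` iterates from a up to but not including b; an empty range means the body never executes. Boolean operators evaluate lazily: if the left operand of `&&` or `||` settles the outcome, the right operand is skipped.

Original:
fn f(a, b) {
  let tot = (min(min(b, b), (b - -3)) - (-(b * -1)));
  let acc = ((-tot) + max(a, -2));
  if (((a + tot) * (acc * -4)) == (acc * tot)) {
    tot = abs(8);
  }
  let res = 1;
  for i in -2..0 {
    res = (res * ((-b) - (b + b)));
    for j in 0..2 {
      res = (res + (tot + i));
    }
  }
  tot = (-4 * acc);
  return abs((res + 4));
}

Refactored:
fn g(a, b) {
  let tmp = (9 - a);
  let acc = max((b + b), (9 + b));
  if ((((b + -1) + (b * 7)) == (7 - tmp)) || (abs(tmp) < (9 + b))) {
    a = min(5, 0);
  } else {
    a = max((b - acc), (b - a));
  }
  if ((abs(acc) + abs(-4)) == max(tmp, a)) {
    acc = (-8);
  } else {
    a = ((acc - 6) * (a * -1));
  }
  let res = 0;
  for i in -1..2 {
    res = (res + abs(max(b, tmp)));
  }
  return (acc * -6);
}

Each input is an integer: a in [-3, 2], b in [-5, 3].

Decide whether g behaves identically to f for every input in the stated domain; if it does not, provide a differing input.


Consider the input a=-3, b=-5.
f: tot=0, then acc=-2, then (((a + tot) * (acc * -4)) == (acc * tot)) is false, then res=1, then (i=-2), then res=15, then (j=0), then res=13, then (j=1), then res=11, then (i=-1), then res=165, then (j=0), then res=164, then (j=1), then res=163, then tot=8, then returns 167
g: tmp=12, then acc=4, then ((((b + -1) + (b * 7)) == (7 - tmp)) || (abs(tmp) < (9 + b))) is false, then a=-2, then ((abs(acc) + abs(-4)) == max(tmp, a)) is false, then a=-4, then res=0, then (i=-1), then res=12, then (i=0), then res=24, then (i=1), then res=36, then returns -24
167 != -24, so the rewrite changes behavior.
verdict: not equivalent; witness: a=-3, b=-5
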